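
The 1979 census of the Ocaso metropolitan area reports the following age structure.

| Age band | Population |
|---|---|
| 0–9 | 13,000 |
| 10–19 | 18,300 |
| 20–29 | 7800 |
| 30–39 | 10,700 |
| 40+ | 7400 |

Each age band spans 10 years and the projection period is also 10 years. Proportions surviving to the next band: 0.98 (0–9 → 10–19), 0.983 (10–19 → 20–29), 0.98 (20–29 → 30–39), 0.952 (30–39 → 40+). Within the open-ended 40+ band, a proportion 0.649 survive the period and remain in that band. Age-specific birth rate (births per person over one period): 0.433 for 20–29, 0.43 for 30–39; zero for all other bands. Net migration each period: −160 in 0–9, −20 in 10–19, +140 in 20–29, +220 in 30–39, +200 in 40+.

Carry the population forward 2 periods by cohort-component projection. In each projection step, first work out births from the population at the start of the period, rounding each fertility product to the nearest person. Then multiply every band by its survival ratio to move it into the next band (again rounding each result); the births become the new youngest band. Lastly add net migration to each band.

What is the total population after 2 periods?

(Groups numbered youngest = 1 to oldest = 5.)
[period 1]
Births: 7800 * 0.433 = 3377 ; 10700 * 0.43 = 4601 — total 7978
Group 2: 13000 * 0.98 = 12740
Group 3: 18300 * 0.983 = 17989
Group 4: 7800 * 0.98 = 7644
Group 5: 10700 * 0.952 + 7400 * 0.649 = 10186 + 4803 = 14989
Net migration: Group 1 − 160 → 7818; Group 2 − 20 → 12720; Group 3 + 140 → 18129; Group 4 + 220 → 7864; Group 5 + 200 → 15189
Population now: 0–9=7818, 10–19=12720, 20–29=18129, 30–39=7864, 40+=15189
[period 2]
Births: 18129 * 0.433 = 7850 ; 7864 * 0.43 = 3382 — total 11232
Group 2: 7818 * 0.98 = 7662
Group 3: 12720 * 0.983 = 12504
Group 4: 18129 * 0.98 = 17766
Group 5: 7864 * 0.952 + 15189 * 0.649 = 7487 + 9858 = 17345
Net migration: Group 1 − 160 → 11072; Group 2 − 20 → 7642; Group 3 + 140 → 12644; Group 4 + 220 → 17986; Group 5 + 200 → 17545
Population now: 0–9=11072, 10–19=7642, 20–29=12644, 30–39=17986, 40+=17545
Total after period 2: 11072 + 7642 + 12644 + 17986 + 17545 = 66889

66889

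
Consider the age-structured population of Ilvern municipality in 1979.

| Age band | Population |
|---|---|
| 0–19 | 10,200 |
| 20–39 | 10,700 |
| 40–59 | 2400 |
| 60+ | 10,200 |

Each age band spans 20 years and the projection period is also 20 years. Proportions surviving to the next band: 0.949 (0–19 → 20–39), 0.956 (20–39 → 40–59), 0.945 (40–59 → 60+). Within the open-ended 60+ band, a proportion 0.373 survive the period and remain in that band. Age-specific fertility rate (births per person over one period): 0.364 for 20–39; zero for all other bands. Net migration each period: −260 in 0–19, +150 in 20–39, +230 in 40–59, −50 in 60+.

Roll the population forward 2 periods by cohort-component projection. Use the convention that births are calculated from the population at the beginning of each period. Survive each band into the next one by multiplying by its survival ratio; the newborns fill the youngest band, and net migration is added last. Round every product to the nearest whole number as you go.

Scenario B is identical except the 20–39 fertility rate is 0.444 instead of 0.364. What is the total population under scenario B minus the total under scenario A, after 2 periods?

1599

Call the bands 1 to 4, youngest first.
Period 1.
Births: 10700 * 0.364 = 3895
Band 2: 10200 * 0.949 = 9680
Band 3: 10700 * 0.956 = 10229
Band 4: 2400 * 0.945 + 10200 * 0.373 = 2268 + 3805 = 6073
Net migration: Band 1 − 260 → 3635; Band 2 + 150 → 9830; Band 3 + 230 → 10459; Band 4 − 50 → 6023
Population now: 0–19=3635, 20–39=9830, 40–59=10459, 60+=6023
Period 2.
Births: 9830 * 0.364 = 3578
Band 2: 3635 * 0.949 = 3450
Band 3: 9830 * 0.956 = 9397
Band 4: 10459 * 0.945 + 6023 * 0.373 = 9884 + 2247 = 12131
Net migration: Band 1 − 260 → 3318; Band 2 + 150 → 3600; Band 3 + 230 → 9627; Band 4 − 50 → 12081
Population now: 0–19=3318, 20–39=3600, 40–59=9627, 60+=12081
Scenario A total after 2 periods: 28626
Scenario B projection —
Period 1.
Births: 10700 * 0.444 = 4751
Band 2: 10200 * 0.949 = 9680
Band 3: 10700 * 0.956 = 10229
Band 4: 2400 * 0.945 + 10200 * 0.373 = 2268 + 3805 = 6073
Net migration: Band 1 − 260 → 4491; Band 2 + 150 → 9830; Band 3 + 230 → 10459; Band 4 − 50 → 6023
Population now: 0–19=4491, 20–39=9830, 40–59=10459, 60+=6023
Period 2.
Births: 9830 * 0.444 = 4365
Band 2: 4491 * 0.949 = 4262
Band 3: 9830 * 0.956 = 9397
Band 4: 10459 * 0.945 + 6023 * 0.373 = 9884 + 2247 = 12131
Net migration: Band 1 − 260 → 4105; Band 2 + 150 → 4412; Band 3 + 230 → 9627; Band 4 − 50 → 12081
Population now: 0–19=4105, 20–39=4412, 40–59=9627, 60+=12081
Scenario B total after 2 periods: 30225
Difference B − A = 30225 − 28626 = 1599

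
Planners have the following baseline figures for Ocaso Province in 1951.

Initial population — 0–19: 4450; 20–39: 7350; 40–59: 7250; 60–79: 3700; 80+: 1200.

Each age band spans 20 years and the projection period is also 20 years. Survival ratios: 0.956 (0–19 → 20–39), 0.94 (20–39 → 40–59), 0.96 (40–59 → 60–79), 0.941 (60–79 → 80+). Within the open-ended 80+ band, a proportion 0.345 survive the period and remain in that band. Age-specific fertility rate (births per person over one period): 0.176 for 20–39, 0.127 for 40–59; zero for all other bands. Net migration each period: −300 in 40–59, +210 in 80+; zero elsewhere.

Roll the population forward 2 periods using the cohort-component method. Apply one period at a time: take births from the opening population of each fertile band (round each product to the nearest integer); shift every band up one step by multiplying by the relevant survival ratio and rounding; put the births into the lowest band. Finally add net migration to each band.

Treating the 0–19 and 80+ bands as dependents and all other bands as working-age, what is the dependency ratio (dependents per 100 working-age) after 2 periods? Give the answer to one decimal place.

80.3

— Period 1 —
Births: 7350 × 0.176 = 1294, 7250 × 0.127 = 921 → 2215
20–39: 4450 × 0.956 = 4254
40–59: 7350 × 0.94 = 6909
60–79: 7250 × 0.96 = 6960
80+: 3700 × 0.941 + 1200 × 0.345 = 3482 + 414 = 3896
Net migration: 40–59 − 300 → 6609; 80+ + 210 → 4106
Population now: 0–19=2215, 20–39=4254, 40–59=6609, 60–79=6960, 80+=4106
— Period 2 —
Births: 4254 × 0.176 = 749, 6609 × 0.127 = 839 → 1588
20–39: 2215 × 0.956 = 2118
40–59: 4254 × 0.94 = 3999
60–79: 6609 × 0.96 = 6345
80+: 6960 × 0.941 + 4106 × 0.345 = 6549 + 1417 = 7966
Net migration: 40–59 − 300 → 3699; 80+ + 210 → 8176
Population now: 0–19=1588, 20–39=2118, 40–59=3699, 60–79=6345, 80+=8176
Dependents (band 0–19 + band 80+) = 1588 + 8176 = 9764; working-age = 12162; ratio = 9764/12162 × 100 = 80.3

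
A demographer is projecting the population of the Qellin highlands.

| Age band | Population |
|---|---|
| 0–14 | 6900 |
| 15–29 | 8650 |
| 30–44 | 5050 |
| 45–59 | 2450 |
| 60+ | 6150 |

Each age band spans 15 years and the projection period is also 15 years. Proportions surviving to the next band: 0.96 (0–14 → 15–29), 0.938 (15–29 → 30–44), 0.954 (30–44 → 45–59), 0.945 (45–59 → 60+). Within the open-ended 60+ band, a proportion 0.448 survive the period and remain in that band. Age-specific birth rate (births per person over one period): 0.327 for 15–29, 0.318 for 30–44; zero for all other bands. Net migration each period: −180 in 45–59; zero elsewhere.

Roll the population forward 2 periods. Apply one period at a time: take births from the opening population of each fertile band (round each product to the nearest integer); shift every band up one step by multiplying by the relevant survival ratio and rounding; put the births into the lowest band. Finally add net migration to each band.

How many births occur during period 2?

4746

Let band 1 be 0–14 through band 5 = 60+.
Period 1.
Births: 8650 × 0.327 = 2829, 5050 × 0.318 = 1606 → 4435
Band 2: 6900 × 0.96 = 6624
Band 3: 8650 × 0.938 = 8114
Band 4: 5050 × 0.954 = 4818
Band 5: 2450 × 0.945 + 6150 × 0.448 = 2315 + 2755 = 5070
Net migration: Band 4 − 180 → 4638
End of period: [4435, 6624, 8114, 4638, 5070]
Period 2.
Births: 6624 × 0.327 = 2166, 8114 × 0.318 = 2580 → 4746
Band 2: 4435 × 0.96 = 4258
Band 3: 6624 × 0.938 = 6213
Band 4: 8114 × 0.954 = 7741
Band 5: 4638 × 0.945 + 5070 × 0.448 = 4383 + 2271 = 6654
Net migration: Band 4 − 180 → 7561
End of period: [4746, 4258, 6213, 7561, 6654]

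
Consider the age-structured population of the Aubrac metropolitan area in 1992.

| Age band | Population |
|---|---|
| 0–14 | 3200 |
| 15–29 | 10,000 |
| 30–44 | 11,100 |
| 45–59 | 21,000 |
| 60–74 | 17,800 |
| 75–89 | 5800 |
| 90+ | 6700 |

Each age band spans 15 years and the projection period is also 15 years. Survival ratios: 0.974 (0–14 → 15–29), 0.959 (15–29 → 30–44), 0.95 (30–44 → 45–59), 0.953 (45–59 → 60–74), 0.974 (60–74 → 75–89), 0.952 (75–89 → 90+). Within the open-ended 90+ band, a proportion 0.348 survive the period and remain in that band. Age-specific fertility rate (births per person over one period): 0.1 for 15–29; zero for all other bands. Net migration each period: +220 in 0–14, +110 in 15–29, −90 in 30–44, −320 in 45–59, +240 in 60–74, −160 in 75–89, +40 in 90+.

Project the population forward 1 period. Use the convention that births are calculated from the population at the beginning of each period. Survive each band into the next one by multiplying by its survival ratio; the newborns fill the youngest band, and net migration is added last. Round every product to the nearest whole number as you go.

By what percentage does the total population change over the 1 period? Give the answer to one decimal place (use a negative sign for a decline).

Let band 1 be 0–14 through band 7 = 90+.
Period 1:
Births: 10000 × 0.1 = 1000
Band 2: 3200 × 0.974 = 3117
Band 3: 10000 × 0.959 = 9590
Band 4: 11100 × 0.95 = 10545
Band 5: 21000 × 0.953 = 20013
Band 6: 17800 × 0.974 = 17337
Band 7: 5800 × 0.952 + 6700 × 0.348 = 5522 + 2332 = 7854
Net migration: Band 1 + 220 → 1220; Band 2 + 110 → 3227; Band 3 − 90 → 9500; Band 4 − 320 → 10225; Band 5 + 240 → 20253; Band 6 − 160 → 17177; Band 7 + 40 → 7894
End of period: [1220, 3227, 9500, 10225, 20253, 17177, 7894]
Total: 75600 → 69496; change = -6104; percentage change = -8.1%

-8.1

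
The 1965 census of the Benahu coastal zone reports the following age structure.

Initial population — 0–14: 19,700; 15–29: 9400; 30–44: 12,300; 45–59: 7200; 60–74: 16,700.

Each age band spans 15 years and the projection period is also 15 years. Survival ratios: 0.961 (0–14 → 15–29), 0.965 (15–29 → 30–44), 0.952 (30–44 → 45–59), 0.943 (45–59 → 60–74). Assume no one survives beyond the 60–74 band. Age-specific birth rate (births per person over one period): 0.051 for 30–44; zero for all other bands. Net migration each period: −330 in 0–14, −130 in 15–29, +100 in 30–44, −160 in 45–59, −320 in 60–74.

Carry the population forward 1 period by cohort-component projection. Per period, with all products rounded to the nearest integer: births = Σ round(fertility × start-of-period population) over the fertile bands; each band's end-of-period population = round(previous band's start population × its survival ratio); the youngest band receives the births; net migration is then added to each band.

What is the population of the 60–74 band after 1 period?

6470

After projecting period 1:
Births: 12300 × 0.051 = 627
15–29: 19700 × 0.961 = 18932
30–44: 9400 × 0.965 = 9071
45–59: 12300 × 0.952 = 11710
60–74: 7200 × 0.943 = 6790
Net migration: 0–14 − 330 → 297; 15–29 − 130 → 18802; 30–44 + 100 → 9171; 45–59 − 160 → 11550; 60–74 − 320 → 6470
Population now: 0–14=297, 15–29=18802, 30–44=9171, 45–59=11550, 60–74=6470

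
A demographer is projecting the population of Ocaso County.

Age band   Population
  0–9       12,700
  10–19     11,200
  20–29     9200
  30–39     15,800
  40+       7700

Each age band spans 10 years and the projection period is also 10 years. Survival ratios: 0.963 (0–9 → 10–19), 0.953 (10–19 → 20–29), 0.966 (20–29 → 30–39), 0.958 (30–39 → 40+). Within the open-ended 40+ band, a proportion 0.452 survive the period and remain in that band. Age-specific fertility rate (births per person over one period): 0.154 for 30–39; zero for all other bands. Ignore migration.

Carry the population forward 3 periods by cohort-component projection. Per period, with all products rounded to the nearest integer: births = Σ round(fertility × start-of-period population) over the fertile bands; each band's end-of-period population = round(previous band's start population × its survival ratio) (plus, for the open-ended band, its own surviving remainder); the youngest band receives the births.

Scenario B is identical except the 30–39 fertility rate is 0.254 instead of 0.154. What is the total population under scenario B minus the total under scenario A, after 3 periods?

3336

Period 1:
Births: 15800 × 0.154 = 2433
10–19: 12700 × 0.963 = 12230
20–29: 11200 × 0.953 = 10674
30–39: 9200 × 0.966 = 8887
40+: 15800 × 0.958 + 7700 × 0.452 = 15136 + 3480 = 18616
Population now: 0–9=2433, 10–19=12230, 20–29=10674, 30–39=8887, 40+=18616
Period 2:
Births: 8887 × 0.154 = 1369
10–19: 2433 × 0.963 = 2343
20–29: 12230 × 0.953 = 11655
30–39: 10674 × 0.966 = 10311
40+: 8887 × 0.958 + 18616 × 0.452 = 8514 + 8414 = 16928
Population now: 0–9=1369, 10–19=2343, 20–29=11655, 30–39=10311, 40+=16928
Period 3:
Births: 10311 × 0.154 = 1588
10–19: 1369 × 0.963 = 1318
20–29: 2343 × 0.953 = 2233
30–39: 11655 × 0.966 = 11259
40+: 10311 × 0.958 + 16928 × 0.452 = 9878 + 7651 = 17529
Population now: 0–9=1588, 10–19=1318, 20–29=2233, 30–39=11259, 40+=17529
Scenario A total after 3 periods: 33927
Scenario B projection —
Period 1:
Births: 15800 × 0.254 = 4013
10–19: 12700 × 0.963 = 12230
20–29: 11200 × 0.953 = 10674
30–39: 9200 × 0.966 = 8887
40+: 15800 × 0.958 + 7700 × 0.452 = 15136 + 3480 = 18616
Population now: 0–9=4013, 10–19=12230, 20–29=10674, 30–39=8887, 40+=18616
Period 2:
Births: 8887 × 0.254 = 2257
10–19: 4013 × 0.963 = 3865
20–29: 12230 × 0.953 = 11655
30–39: 10674 × 0.966 = 10311
40+: 8887 × 0.958 + 18616 × 0.452 = 8514 + 8414 = 16928
Population now: 0–9=2257, 10–19=3865, 20–29=11655, 30–39=10311, 40+=16928
Period 3:
Births: 10311 × 0.254 = 2619
10–19: 2257 × 0.963 = 2173
20–29: 3865 × 0.953 = 3683
30–39: 11655 × 0.966 = 11259
40+: 10311 × 0.958 + 16928 × 0.452 = 9878 + 7651 = 17529
Population now: 0–9=2619, 10–19=2173, 20–29=3683, 30–39=11259, 40+=17529
Scenario B total after 3 periods: 37263
Difference B − A = 37263 − 33927 = 3336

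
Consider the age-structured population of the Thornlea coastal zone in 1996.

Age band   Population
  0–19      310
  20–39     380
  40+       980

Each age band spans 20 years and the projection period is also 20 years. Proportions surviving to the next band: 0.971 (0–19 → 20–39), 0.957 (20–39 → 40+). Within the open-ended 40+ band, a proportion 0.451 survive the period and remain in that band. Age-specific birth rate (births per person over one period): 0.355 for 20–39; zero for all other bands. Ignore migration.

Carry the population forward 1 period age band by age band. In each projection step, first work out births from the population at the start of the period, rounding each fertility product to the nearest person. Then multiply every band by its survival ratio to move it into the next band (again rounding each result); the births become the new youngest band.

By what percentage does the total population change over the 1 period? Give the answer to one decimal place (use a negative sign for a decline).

-25.6

Let band 1 be 0–19 through band 3 = 40+.
After projecting period 1:
Births: 380 * 0.355 = 135
Band 2: 310 * 0.971 = 301
Band 3: 380 * 0.957 + 980 * 0.451 = 364 + 442 = 806
Population now: 0–19=135, 20–39=301, 40+=806
Total: 1670 → 1242; change = -428; percentage change = -25.6%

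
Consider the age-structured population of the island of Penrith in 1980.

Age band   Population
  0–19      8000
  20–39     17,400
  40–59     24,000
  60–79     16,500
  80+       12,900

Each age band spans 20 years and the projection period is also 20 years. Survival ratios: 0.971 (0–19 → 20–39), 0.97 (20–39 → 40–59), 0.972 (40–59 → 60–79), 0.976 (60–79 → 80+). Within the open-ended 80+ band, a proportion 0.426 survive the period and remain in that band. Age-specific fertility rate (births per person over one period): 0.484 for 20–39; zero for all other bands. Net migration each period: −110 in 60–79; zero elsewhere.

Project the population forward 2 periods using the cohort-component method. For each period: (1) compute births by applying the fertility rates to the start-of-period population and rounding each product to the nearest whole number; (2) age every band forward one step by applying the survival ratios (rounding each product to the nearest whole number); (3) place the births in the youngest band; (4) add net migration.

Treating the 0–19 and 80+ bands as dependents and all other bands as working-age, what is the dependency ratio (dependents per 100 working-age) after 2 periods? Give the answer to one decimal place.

111.3

Numbering the groups 1..5 from youngest to oldest:
[period 1]
Births: 17400 * 0.484 = 8422
Group 2: 8000 * 0.971 = 7768
Group 3: 17400 * 0.97 = 16878
Group 4: 24000 * 0.972 = 23328
Group 5: 16500 * 0.976 + 12900 * 0.426 = 16104 + 5495 = 21599
Net migration: Group 4 − 110 → 23218
End of period: [8422, 7768, 16878, 23218, 21599]
[period 2]
Births: 7768 * 0.484 = 3760
Group 2: 8422 * 0.971 = 8178
Group 3: 7768 * 0.97 = 7535
Group 4: 16878 * 0.972 = 16405
Group 5: 23218 * 0.976 + 21599 * 0.426 = 22661 + 9201 = 31862
Net migration: Group 4 − 110 → 16295
End of period: [3760, 8178, 7535, 16295, 31862]
Dependents (band 0–19 + band 80+) = 3760 + 31862 = 35622; working-age = 32008; ratio = 35622/32008 × 100 = 111.3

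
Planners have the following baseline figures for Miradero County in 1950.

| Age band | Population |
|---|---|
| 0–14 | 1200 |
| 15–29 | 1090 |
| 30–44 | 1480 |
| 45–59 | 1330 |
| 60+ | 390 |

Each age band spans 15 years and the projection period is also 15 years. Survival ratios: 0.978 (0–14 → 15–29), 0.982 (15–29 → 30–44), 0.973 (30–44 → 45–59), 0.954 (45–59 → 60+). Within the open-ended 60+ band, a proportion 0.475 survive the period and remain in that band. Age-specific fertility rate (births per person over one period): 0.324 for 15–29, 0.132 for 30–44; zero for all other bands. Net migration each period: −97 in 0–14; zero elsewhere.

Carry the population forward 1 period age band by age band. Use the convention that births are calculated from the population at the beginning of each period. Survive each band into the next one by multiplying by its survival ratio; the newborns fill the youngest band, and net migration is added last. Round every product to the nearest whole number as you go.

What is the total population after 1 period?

5589

After projecting period 1:
Births: 1090 × 0.324 = 353, 1480 × 0.132 = 195 → total 548
15–29: 1200 × 0.978 = 1174
30–44: 1090 × 0.982 = 1070
45–59: 1480 × 0.973 = 1440
60+: 1330 × 0.954 + 390 × 0.475 = 1269 + 185 = 1454
Net migration: 0–14 − 97 → 451
Population now: 0–14=451, 15–29=1174, 30–44=1070, 45–59=1440, 60+=1454
Total after period 1: 451 + 1174 + 1070 + 1440 + 1454 = 5589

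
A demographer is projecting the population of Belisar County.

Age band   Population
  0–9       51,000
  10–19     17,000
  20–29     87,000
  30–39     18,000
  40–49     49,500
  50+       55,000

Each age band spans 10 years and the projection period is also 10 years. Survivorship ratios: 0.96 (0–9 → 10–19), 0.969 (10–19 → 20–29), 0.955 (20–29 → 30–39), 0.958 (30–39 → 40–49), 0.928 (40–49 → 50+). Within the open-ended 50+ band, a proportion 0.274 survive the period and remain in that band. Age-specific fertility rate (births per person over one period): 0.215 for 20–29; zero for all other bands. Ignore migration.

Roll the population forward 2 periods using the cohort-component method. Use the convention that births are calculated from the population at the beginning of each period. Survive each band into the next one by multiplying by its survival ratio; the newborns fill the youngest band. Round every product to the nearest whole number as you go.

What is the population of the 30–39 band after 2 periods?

15732

(Groups numbered youngest = 1 to oldest = 6.)
Period 1:
Births: 87000 * 0.215 = 18705
Group 2: 51000 * 0.96 = 48960
Group 3: 17000 * 0.969 = 16473
Group 4: 87000 * 0.955 = 83085
Group 5: 18000 * 0.958 = 17244
Group 6: 49500 * 0.928 + 55000 * 0.274 = 45936 + 15070 = 61006
Giving 18705 / 48960 / 16473 / 83085 / 17244 / 61006.
Period 2:
Births: 16473 * 0.215 = 3542
Group 2: 18705 * 0.96 = 17957
Group 3: 48960 * 0.969 = 47442
Group 4: 16473 * 0.955 = 15732
Group 5: 83085 * 0.958 = 79595
Group 6: 17244 * 0.928 + 61006 * 0.274 = 16002 + 16716 = 32718
Giving 3542 / 17957 / 47442 / 15732 / 79595 / 32718.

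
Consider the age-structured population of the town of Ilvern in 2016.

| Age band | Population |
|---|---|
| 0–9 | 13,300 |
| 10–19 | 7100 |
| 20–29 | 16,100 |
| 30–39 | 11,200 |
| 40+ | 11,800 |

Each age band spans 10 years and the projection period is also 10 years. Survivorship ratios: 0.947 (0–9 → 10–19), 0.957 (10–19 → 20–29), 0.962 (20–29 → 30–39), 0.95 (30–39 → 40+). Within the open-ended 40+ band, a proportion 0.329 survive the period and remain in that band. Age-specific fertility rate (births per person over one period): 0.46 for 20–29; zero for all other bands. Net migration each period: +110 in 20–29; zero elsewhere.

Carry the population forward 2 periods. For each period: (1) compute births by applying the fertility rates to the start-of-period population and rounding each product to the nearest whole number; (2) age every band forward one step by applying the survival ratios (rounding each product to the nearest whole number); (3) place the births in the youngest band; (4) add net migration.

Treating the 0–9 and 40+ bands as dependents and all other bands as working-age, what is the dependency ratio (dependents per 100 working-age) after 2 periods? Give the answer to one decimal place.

Numbering the bands 1..5 from youngest to oldest:
Period 1.
Births: 16100 × 0.46 = 7406
Band 2: 13300 × 0.947 = 12595
Band 3: 7100 × 0.957 = 6795
Band 4: 16100 × 0.962 = 15488
Band 5: 11200 × 0.95 + 11800 × 0.329 = 10640 + 3882 = 14522
Net migration: Band 3 + 110 → 6905
→ [7406, 12595, 6905, 15488, 14522]
Period 2.
Births: 6905 × 0.46 = 3176
Band 2: 7406 × 0.947 = 7013
Band 3: 12595 × 0.957 = 12053
Band 4: 6905 × 0.962 = 6643
Band 5: 15488 × 0.95 + 14522 × 0.329 = 14714 + 4778 = 19492
Net migration: Band 3 + 110 → 12163
→ [3176, 7013, 12163, 6643, 19492]
Dependents (band 0–9 + band 40+) = 3176 + 19492 = 22668; working-age = 25819; ratio = 22668/25819 × 100 = 87.8

87.8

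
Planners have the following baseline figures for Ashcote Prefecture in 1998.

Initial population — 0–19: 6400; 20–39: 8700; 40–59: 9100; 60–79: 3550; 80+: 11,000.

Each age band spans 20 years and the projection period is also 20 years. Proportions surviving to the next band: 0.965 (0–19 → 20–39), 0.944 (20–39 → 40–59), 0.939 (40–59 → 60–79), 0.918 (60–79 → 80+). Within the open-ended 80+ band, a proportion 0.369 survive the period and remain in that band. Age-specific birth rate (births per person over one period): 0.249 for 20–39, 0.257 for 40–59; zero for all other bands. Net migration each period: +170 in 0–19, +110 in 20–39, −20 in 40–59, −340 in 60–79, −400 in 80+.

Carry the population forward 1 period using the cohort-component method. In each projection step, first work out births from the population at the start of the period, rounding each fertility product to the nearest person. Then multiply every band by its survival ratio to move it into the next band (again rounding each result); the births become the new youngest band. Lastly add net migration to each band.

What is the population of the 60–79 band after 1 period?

8205

[period 1]
Births: 8700 * 0.249 = 2166 ; 9100 * 0.257 = 2339 — total 4505
20–39: 6400 * 0.965 = 6176
40–59: 8700 * 0.944 = 8213
60–79: 9100 * 0.939 = 8545
80+: 3550 * 0.918 + 11000 * 0.369 = 3259 + 4059 = 7318
Net migration: 0–19 + 170 → 4675; 20–39 + 110 → 6286; 40–59 − 20 → 8193; 60–79 − 340 → 8205; 80+ − 400 → 6918
Giving 4675 / 6286 / 8193 / 8205 / 6918.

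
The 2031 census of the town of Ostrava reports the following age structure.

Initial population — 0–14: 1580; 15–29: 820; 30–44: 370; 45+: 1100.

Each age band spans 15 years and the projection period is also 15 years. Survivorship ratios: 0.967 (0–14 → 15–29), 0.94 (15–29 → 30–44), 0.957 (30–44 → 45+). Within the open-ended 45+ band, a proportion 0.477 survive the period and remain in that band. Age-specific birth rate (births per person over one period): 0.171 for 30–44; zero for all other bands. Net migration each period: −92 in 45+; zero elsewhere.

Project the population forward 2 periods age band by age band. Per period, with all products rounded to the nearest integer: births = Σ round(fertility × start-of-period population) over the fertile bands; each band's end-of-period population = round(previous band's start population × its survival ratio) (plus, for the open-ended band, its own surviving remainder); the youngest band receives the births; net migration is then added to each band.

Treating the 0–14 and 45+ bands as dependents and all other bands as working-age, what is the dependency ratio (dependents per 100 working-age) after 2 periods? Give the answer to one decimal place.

Period 1:
Births: 370 * 0.171 = 63
15–29: 1580 * 0.967 = 1528
30–44: 820 * 0.94 = 771
45+: 370 * 0.957 + 1100 * 0.477 = 354 + 525 = 879
Net migration: 45+ − 92 → 787
End of period: [63, 1528, 771, 787]
Period 2:
Births: 771 * 0.171 = 132
15–29: 63 * 0.967 = 61
30–44: 1528 * 0.94 = 1436
45+: 771 * 0.957 + 787 * 0.477 = 738 + 375 = 1113
Net migration: 45+ − 92 → 1021
End of period: [132, 61, 1436, 1021]
Dependents (band 0–14 + band 45+) = 132 + 1021 = 1153; working-age = 1497; ratio = 1153/1497 × 100 = 77.0

77.0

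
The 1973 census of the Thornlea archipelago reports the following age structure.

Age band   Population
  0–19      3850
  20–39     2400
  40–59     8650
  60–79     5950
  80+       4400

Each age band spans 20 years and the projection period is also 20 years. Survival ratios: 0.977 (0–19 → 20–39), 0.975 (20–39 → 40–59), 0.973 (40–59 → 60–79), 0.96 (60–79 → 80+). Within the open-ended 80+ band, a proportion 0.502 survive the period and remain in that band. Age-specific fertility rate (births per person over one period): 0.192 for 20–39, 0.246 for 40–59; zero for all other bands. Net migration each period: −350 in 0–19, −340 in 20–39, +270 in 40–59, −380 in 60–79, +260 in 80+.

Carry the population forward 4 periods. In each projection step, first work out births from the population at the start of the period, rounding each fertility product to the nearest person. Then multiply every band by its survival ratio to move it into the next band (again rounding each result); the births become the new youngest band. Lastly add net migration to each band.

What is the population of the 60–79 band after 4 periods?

Numbering the bands 1..5 from youngest to oldest:
After projecting period 1:
Births: 2400 * 0.192 = 461 ; 8650 * 0.246 = 2128 ⇒ total 2589
Band 2: 3850 * 0.977 = 3761
Band 3: 2400 * 0.975 = 2340
Band 4: 8650 * 0.973 = 8416
Band 5: 5950 * 0.96 + 4400 * 0.502 = 5712 + 2209 = 7921
Net migration: Band 1 − 350 → 2239; Band 2 − 340 → 3421; Band 3 + 270 → 2610; Band 4 − 380 → 8036; Band 5 + 260 → 8181
End of period: [2239, 3421, 2610, 8036, 8181]
After projecting period 2:
Births: 3421 * 0.192 = 657 ; 2610 * 0.246 = 642 ⇒ total 1299
Band 2: 2239 * 0.977 = 2188
Band 3: 3421 * 0.975 = 3335
Band 4: 2610 * 0.973 = 2540
Band 5: 8036 * 0.96 + 8181 * 0.502 = 7715 + 4107 = 11822
Net migration: Band 1 − 350 → 949; Band 2 − 340 → 1848; Band 3 + 270 → 3605; Band 4 − 380 → 2160; Band 5 + 260 → 12082
End of period: [949, 1848, 3605, 2160, 12082]
After projecting period 3:
Births: 1848 * 0.192 = 355 ; 3605 * 0.246 = 887 ⇒ total 1242
Band 2: 949 * 0.977 = 927
Band 3: 1848 * 0.975 = 1802
Band 4: 3605 * 0.973 = 3508
Band 5: 2160 * 0.96 + 12082 * 0.502 = 2074 + 6065 = 8139
Net migration: Band 1 − 350 → 892; Band 2 − 340 → 587; Band 3 + 270 → 2072; Band 4 − 380 → 3128; Band 5 + 260 → 8399
End of period: [892, 587, 2072, 3128, 8399]
After projecting period 4:
Births: 587 * 0.192 = 113 ; 2072 * 0.246 = 510 ⇒ total 623
Band 2: 892 * 0.977 = 871
Band 3: 587 * 0.975 = 572
Band 4: 2072 * 0.973 = 2016
Band 5: 3128 * 0.96 + 8399 * 0.502 = 3003 + 4216 = 7219
Net migration: Band 1 − 350 → 273; Band 2 − 340 → 531; Band 3 + 270 → 842; Band 4 − 380 → 1636; Band 5 + 260 → 7479
End of period: [273, 531, 842, 1636, 7479]

1636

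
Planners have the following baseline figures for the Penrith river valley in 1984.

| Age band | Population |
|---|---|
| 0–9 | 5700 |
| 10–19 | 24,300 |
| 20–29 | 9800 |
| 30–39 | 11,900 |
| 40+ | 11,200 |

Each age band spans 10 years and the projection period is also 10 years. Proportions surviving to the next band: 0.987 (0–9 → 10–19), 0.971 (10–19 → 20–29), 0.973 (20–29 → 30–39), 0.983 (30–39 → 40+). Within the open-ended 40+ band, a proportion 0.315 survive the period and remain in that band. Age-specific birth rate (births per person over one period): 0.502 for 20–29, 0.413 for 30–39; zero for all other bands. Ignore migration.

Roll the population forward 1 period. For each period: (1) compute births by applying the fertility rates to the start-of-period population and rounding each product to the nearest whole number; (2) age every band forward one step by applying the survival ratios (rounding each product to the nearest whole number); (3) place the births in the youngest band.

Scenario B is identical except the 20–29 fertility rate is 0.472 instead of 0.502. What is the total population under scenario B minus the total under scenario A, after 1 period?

After projecting period 1:
Births: 9800 * 0.502 = 4920, 11900 * 0.413 = 4915 ⇒ total 9835
10–19: 5700 * 0.987 = 5626
20–29: 24300 * 0.971 = 23595
30–39: 9800 * 0.973 = 9535
40+: 11900 * 0.983 + 11200 * 0.315 = 11698 + 3528 = 15226
Population now: 0–9=9835, 10–19=5626, 20–29=23595, 30–39=9535, 40+=15226
Scenario A total after 1 period: 63817
Scenario B projection —
After projecting period 1:
Births: 9800 * 0.472 = 4626, 11900 * 0.413 = 4915 ⇒ total 9541
10–19: 5700 * 0.987 = 5626
20–29: 24300 * 0.971 = 23595
30–39: 9800 * 0.973 = 9535
40+: 11900 * 0.983 + 11200 * 0.315 = 11698 + 3528 = 15226
Population now: 0–9=9541, 10–19=5626, 20–29=23595, 30–39=9535, 40+=15226
Scenario B total after 1 period: 63523
Difference B − A = 63523 − 63817 = -294

-294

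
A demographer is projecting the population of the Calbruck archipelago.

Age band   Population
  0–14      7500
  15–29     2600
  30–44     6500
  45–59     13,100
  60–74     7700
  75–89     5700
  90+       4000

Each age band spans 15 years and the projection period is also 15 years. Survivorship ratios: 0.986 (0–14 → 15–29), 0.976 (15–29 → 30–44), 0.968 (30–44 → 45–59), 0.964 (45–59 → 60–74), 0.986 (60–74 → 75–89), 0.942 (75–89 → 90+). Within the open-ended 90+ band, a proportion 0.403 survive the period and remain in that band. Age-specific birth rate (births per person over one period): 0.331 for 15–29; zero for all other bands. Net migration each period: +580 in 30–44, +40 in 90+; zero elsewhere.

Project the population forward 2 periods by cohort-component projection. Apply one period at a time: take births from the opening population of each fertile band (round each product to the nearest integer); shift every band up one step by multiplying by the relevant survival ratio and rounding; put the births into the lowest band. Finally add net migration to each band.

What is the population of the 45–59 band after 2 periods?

Call the bands 1 to 7, youngest first.
Period 1:
Births: 2600 × 0.331 = 861
Band 2: 7500 × 0.986 = 7395
Band 3: 2600 × 0.976 = 2538
Band 4: 6500 × 0.968 = 6292
Band 5: 13100 × 0.964 = 12628
Band 6: 7700 × 0.986 = 7592
Band 7: 5700 × 0.942 + 4000 × 0.403 = 5369 + 1612 = 6981
Net migration: Band 3 + 580 → 3118; Band 7 + 40 → 7021
Giving 861 / 7395 / 3118 / 6292 / 12628 / 7592 / 7021.
Period 2:
Births: 7395 × 0.331 = 2448
Band 2: 861 × 0.986 = 849
Band 3: 7395 × 0.976 = 7218
Band 4: 3118 × 0.968 = 3018
Band 5: 6292 × 0.964 = 6065
Band 6: 12628 × 0.986 = 12451
Band 7: 7592 × 0.942 + 7021 × 0.403 = 7152 + 2829 = 9981
Net migration: Band 3 + 580 → 7798; Band 7 + 40 → 10021
Giving 2448 / 849 / 7798 / 3018 / 6065 / 12451 / 10021.

3018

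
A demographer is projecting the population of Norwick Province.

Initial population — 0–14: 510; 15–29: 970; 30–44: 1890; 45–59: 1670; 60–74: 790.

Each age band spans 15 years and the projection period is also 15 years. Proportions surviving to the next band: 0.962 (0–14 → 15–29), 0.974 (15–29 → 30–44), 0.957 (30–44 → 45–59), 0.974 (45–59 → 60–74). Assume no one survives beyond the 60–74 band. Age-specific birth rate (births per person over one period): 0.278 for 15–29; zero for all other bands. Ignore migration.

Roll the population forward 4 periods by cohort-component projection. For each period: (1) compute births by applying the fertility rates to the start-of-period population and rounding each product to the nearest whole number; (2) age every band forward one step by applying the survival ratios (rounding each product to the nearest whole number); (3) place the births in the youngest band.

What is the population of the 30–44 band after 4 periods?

(Groups numbered youngest = 1 to oldest = 5.)
[period 1]
Births: 970 * 0.278 = 270
Group 2: 510 * 0.962 = 491
Group 3: 970 * 0.974 = 945
Group 4: 1890 * 0.957 = 1809
Group 5: 1670 * 0.974 = 1627
Giving 270 / 491 / 945 / 1809 / 1627.
[period 2]
Births: 491 * 0.278 = 136
Group 2: 270 * 0.962 = 260
Group 3: 491 * 0.974 = 478
Group 4: 945 * 0.957 = 904
Group 5: 1809 * 0.974 = 1762
Giving 136 / 260 / 478 / 904 / 1762.
[period 3]
Births: 260 * 0.278 = 72
Group 2: 136 * 0.962 = 131
Group 3: 260 * 0.974 = 253
Group 4: 478 * 0.957 = 457
Group 5: 904 * 0.974 = 880
Giving 72 / 131 / 253 / 457 / 880.
[period 4]
Births: 131 * 0.278 = 36
Group 2: 72 * 0.962 = 69
Group 3: 131 * 0.974 = 128
Group 4: 253 * 0.957 = 242
Group 5: 457 * 0.974 = 445
Giving 36 / 69 / 128 / 242 / 445.

128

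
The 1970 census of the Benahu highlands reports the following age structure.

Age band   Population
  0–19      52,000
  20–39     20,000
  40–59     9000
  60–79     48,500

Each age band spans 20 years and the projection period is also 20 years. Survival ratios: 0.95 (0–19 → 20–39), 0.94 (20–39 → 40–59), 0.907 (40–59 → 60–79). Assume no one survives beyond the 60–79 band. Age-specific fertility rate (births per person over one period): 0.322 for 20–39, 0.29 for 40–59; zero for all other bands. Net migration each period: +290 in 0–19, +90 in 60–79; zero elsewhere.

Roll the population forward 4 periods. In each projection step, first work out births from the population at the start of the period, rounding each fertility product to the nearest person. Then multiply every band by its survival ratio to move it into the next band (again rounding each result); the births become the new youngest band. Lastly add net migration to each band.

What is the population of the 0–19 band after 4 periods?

After projecting period 1:
Births: 20000 × 0.322 = 6440, 9000 × 0.29 = 2610 → total 9050
20–39: 52000 × 0.95 = 49400
40–59: 20000 × 0.94 = 18800
60–79: 9000 × 0.907 = 8163
Net migration: 0–19 + 290 → 9340; 60–79 + 90 → 8253
End of period: [9340, 49400, 18800, 8253]
After projecting period 2:
Births: 49400 × 0.322 = 15907, 18800 × 0.29 = 5452 → total 21359
20–39: 9340 × 0.95 = 8873
40–59: 49400 × 0.94 = 46436
60–79: 18800 × 0.907 = 17052
Net migration: 0–19 + 290 → 21649; 60–79 + 90 → 17142
End of period: [21649, 8873, 46436, 17142]
After projecting period 3:
Births: 8873 × 0.322 = 2857, 46436 × 0.29 = 13466 → total 16323
20–39: 21649 × 0.95 = 20567
40–59: 8873 × 0.94 = 8341
60–79: 46436 × 0.907 = 42117
Net migration: 0–19 + 290 → 16613; 60–79 + 90 → 42207
End of period: [16613, 20567, 8341, 42207]
After projecting period 4:
Births: 20567 × 0.322 = 6623, 8341 × 0.29 = 2419 → total 9042
20–39: 16613 × 0.95 = 15782
40–59: 20567 × 0.94 = 19333
60–79: 8341 × 0.907 = 7565
Net migration: 0–19 + 290 → 9332; 60–79 + 90 → 7655
End of period: [9332, 15782, 19333, 7655]

9332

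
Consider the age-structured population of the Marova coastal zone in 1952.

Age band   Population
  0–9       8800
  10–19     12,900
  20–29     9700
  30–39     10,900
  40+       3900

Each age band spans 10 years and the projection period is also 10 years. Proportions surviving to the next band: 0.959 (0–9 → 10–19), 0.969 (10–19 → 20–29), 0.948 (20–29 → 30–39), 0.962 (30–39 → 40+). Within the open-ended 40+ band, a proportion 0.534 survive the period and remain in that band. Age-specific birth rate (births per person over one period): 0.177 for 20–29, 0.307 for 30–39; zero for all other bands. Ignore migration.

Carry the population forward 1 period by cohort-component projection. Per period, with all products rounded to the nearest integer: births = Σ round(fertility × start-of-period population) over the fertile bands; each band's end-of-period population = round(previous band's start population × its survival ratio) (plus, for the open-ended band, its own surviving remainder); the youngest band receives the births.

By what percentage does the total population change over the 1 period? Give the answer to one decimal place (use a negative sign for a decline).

[period 1]
Births: 9700 * 0.177 = 1717  |  10900 * 0.307 = 3346 ⇒ total 5063
10–19: 8800 * 0.959 = 8439
20–29: 12900 * 0.969 = 12500
30–39: 9700 * 0.948 = 9196
40+: 10900 * 0.962 + 3900 * 0.534 = 10486 + 2083 = 12569
→ [5063, 8439, 12500, 9196, 12569]
Total: 46200 → 47767; change = 1567; percentage change = 3.4%

3.4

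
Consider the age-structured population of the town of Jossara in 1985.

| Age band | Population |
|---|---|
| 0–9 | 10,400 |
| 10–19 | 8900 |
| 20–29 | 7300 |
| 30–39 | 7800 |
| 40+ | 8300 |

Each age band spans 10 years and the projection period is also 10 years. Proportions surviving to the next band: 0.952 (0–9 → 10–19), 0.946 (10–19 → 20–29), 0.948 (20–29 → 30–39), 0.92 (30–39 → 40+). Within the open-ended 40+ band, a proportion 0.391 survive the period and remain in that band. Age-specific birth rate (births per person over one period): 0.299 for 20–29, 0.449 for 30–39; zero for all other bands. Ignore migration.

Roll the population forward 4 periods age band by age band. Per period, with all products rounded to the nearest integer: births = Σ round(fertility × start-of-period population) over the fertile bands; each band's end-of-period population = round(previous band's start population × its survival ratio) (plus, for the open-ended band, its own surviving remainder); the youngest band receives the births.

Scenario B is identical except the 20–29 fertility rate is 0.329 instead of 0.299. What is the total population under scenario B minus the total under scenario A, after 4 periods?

900

— Period 1 —
Births: 7300 × 0.299 = 2183 ; 7800 × 0.449 = 3502 ⇒ total 5685
10–19: 10400 × 0.952 = 9901
20–29: 8900 × 0.946 = 8419
30–39: 7300 × 0.948 = 6920
40+: 7800 × 0.92 + 8300 × 0.391 = 7176 + 3245 = 10421
→ [5685, 9901, 8419, 6920, 10421]
— Period 2 —
Births: 8419 × 0.299 = 2517 ; 6920 × 0.449 = 3107 ⇒ total 5624
10–19: 5685 × 0.952 = 5412
20–29: 9901 × 0.946 = 9366
30–39: 8419 × 0.948 = 7981
40+: 6920 × 0.92 + 10421 × 0.391 = 6366 + 4075 = 10441
→ [5624, 5412, 9366, 7981, 10441]
— Period 3 —
Births: 9366 × 0.299 = 2800 ; 7981 × 0.449 = 3583 ⇒ total 6383
10–19: 5624 × 0.952 = 5354
20–29: 5412 × 0.946 = 5120
30–39: 9366 × 0.948 = 8879
40+: 7981 × 0.92 + 10441 × 0.391 = 7343 + 4082 = 11425
→ [6383, 5354, 5120, 8879, 11425]
— Period 4 —
Births: 5120 × 0.299 = 1531 ; 8879 × 0.449 = 3987 ⇒ total 5518
10–19: 6383 × 0.952 = 6077
20–29: 5354 × 0.946 = 5065
30–39: 5120 × 0.948 = 4854
40+: 8879 × 0.92 + 11425 × 0.391 = 8169 + 4467 = 12636
→ [5518, 6077, 5065, 4854, 12636]
Scenario A total after 4 periods: 34150
Scenario B projection —
— Period 1 —
Births: 7300 × 0.329 = 2402 ; 7800 × 0.449 = 3502 ⇒ total 5904
10–19: 10400 × 0.952 = 9901
20–29: 8900 × 0.946 = 8419
30–39: 7300 × 0.948 = 6920
40+: 7800 × 0.92 + 8300 × 0.391 = 7176 + 3245 = 10421
→ [5904, 9901, 8419, 6920, 10421]
— Period 2 —
Births: 8419 × 0.329 = 2770 ; 6920 × 0.449 = 3107 ⇒ total 5877
10–19: 5904 × 0.952 = 5621
20–29: 9901 × 0.946 = 9366
30–39: 8419 × 0.948 = 7981
40+: 6920 × 0.92 + 10421 × 0.391 = 6366 + 4075 = 10441
→ [5877, 5621, 9366, 7981, 10441]
— Period 3 —
Births: 9366 × 0.329 = 3081 ; 7981 × 0.449 = 3583 ⇒ total 6664
10–19: 5877 × 0.952 = 5595
20–29: 5621 × 0.946 = 5317
30–39: 9366 × 0.948 = 8879
40+: 7981 × 0.92 + 10441 × 0.391 = 7343 + 4082 = 11425
→ [6664, 5595, 5317, 8879, 11425]
— Period 4 —
Births: 5317 × 0.329 = 1749 ; 8879 × 0.449 = 3987 ⇒ total 5736
10–19: 6664 × 0.952 = 6344
20–29: 5595 × 0.946 = 5293
30–39: 5317 × 0.948 = 5041
40+: 8879 × 0.92 + 11425 × 0.391 = 8169 + 4467 = 12636
→ [5736, 6344, 5293, 5041, 12636]
Scenario B total after 4 periods: 35050
Difference B − A = 35050 − 34150 = 900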